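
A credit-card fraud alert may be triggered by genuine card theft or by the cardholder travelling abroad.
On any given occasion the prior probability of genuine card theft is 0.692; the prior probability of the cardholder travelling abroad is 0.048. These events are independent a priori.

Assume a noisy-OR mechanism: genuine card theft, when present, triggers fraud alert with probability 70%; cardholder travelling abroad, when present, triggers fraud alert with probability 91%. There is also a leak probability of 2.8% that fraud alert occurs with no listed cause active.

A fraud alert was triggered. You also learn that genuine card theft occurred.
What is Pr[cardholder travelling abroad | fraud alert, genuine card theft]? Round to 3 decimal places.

Under noisy-OR, P(fraud alert | causes) = 1 − (1−0.028)·∏(1−qᵢ) over the active causes.
P(fraud alert | genuine card theft) = 0.7084*0.952 + 0.973756*0.048 = 0.674397 + 0.046740 = 0.721137
Restricting to configurations with cardholder travelling abroad present: 0.973756*0.048 = 0.046740.
Hence the posterior is 0.046740/0.721137 ≈ 0.065.

Pr[cardholder travelling abroad | fraud alert, genuine card theft] ≈ 0.065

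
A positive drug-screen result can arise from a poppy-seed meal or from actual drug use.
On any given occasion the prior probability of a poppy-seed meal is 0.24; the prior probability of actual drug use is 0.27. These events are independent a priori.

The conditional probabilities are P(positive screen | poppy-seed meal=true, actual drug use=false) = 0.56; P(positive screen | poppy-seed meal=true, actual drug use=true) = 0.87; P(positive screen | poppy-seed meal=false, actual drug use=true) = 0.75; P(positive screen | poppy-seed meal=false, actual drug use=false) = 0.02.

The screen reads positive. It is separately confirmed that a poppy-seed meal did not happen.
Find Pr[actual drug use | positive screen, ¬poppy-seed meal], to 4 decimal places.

P(positive screen | ¬poppy-seed meal) = 0.02*0.73 + 0.75*0.27 = 0.014600 + 0.202500 = 0.217100
The actual drug use-present share is 0.75*0.27 = 0.202500.
P(actual drug use | positive screen, ¬poppy-seed meal) = 0.202500 / 0.217100 ≈ 0.9327

Pr[actual drug use | positive screen, ¬poppy-seed meal] ≈ 0.9327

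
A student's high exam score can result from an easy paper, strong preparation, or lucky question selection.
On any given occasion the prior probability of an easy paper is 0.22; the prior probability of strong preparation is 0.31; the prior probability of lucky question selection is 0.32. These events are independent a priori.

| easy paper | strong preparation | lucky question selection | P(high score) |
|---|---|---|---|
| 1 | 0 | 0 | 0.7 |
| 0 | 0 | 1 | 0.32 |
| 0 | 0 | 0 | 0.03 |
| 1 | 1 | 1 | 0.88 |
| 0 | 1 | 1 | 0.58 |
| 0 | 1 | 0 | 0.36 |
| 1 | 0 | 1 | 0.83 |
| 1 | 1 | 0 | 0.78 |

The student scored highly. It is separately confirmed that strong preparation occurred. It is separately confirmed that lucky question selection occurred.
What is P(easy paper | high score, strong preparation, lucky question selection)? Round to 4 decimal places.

Enumerate both values of easy paper and weight by the priors:
  P(high score | strong preparation, lucky question selection) = 0.58*0.78 + 0.88*0.22
        = 0.452400 + 0.193600 = 0.646000
The terms with easy paper present sum to 0.193600, so
  P(easy paper | high score, strong preparation, lucky question selection) = 0.193600 / 0.646000 ≈ 0.2997

P(easy paper | high score, strong preparation, lucky question selection) ≈ 0.2997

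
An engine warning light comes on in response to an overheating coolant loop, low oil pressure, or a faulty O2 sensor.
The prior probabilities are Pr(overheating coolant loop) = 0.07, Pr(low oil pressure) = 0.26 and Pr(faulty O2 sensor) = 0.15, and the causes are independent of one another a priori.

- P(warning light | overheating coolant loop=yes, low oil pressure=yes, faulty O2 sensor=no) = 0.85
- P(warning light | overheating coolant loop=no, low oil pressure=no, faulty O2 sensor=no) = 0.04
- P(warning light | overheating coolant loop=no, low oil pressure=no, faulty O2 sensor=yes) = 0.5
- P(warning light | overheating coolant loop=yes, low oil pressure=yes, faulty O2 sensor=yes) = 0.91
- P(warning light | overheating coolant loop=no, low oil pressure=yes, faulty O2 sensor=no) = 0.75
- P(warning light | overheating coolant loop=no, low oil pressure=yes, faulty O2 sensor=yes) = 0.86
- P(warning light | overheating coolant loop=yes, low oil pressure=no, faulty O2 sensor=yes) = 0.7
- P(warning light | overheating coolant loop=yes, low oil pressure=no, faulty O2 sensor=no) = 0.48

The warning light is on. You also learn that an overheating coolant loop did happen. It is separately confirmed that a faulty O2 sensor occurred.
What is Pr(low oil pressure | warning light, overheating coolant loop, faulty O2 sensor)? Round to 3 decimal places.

For the numerator, keep only low oil pressure=true terms: 0.91*0.26 = 0.236600
Normalizer over all consistent configurations: 0.7*0.74 + 0.91*0.26 = 0.754600
P(low oil pressure | warning light, overheating coolant loop, faulty O2 sensor) = 0.236600/0.754600 ≈ 0.314

Pr(low oil pressure | warning light, overheating coolant loop, faulty O2 sensor) ≈ 0.314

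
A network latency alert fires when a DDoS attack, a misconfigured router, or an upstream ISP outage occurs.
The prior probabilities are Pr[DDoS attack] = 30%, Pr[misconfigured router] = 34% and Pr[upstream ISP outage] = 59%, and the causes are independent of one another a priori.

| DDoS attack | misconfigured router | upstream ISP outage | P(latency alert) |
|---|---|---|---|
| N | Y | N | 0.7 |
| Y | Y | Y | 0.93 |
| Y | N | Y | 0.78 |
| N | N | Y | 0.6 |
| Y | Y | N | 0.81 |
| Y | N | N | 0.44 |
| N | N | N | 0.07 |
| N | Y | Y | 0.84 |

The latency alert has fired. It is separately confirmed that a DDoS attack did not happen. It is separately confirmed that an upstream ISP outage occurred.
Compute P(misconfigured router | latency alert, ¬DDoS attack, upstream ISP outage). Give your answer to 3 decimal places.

P(misconfigured router | latency alert, ¬DDoS attack, upstream ISP outage) ≈ 0.419

Sum P(latency alert|·) weighted by the priors over both values of misconfigured router:
  P(latency alert | ¬DDoS attack, upstream ISP outage) = 0.6·0.66 + 0.84·0.34
        = 0.396000 + 0.285600 = 0.681600
Configurations with misconfigured router contribute 0.285600, so
  P(misconfigured router | latency alert, ¬DDoS attack, upstream ISP outage) = 0.285600 / 0.681600 ≈ 0.419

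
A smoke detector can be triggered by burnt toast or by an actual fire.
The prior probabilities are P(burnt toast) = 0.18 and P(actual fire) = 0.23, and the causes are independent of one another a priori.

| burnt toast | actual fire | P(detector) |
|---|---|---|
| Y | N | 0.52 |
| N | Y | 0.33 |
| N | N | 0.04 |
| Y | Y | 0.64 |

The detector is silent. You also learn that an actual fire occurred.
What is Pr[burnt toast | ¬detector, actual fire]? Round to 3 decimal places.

P(¬detector | actual fire) = 0.67*0.82 + 0.36*0.18 = 0.549400 + 0.064800 = 0.614200
Restricting to configurations with burnt toast present: 0.36*0.18 = 0.064800.
P(burnt toast | ¬detector, actual fire) = 0.064800 / 0.614200 ≈ 0.106

Pr[burnt toast | ¬detector, actual fire] ≈ 0.106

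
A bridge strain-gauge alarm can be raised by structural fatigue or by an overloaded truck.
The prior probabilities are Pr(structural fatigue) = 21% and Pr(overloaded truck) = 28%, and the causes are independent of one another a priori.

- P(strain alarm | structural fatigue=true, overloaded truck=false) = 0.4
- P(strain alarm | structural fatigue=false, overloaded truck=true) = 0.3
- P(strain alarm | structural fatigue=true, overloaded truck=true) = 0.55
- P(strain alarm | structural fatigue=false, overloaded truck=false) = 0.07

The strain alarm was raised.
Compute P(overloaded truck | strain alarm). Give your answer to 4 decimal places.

P(overloaded truck | strain alarm) ≈ 0.4960

By total probability over the 4 (structural fatigue, overloaded truck) configurations:
  P(strain alarm) = 0.07*0.79*0.72 + 0.3*0.79*0.28 + 0.4*0.21*0.72 + 0.55*0.21*0.28
        = 0.039816 + 0.066360 + 0.060480 + 0.032340 = 0.198996
The terms with overloaded truck present sum to 0.098700, so
  P(overloaded truck | strain alarm) = 0.098700 / 0.198996 ≈ 0.4960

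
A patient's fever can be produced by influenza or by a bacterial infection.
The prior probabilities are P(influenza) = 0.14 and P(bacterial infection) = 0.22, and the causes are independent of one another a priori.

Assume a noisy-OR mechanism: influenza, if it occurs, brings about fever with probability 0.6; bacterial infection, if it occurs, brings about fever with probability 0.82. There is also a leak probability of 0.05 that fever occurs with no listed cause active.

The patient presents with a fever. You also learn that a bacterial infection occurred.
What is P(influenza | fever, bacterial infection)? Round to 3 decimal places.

Under noisy-OR, P(fever | causes) = 1 − (1−0.05)·∏(1−qᵢ) over the active causes.
Numerator (weight on configurations with influenza): 0.9316*0.14 = 0.130424
The normalizing constant is 0.829*0.86 + 0.9316*0.14 = 0.843364
Posterior = 0.130424 / 0.843364 ≈ 0.155

P(influenza | fever, bacterial infection) ≈ 0.155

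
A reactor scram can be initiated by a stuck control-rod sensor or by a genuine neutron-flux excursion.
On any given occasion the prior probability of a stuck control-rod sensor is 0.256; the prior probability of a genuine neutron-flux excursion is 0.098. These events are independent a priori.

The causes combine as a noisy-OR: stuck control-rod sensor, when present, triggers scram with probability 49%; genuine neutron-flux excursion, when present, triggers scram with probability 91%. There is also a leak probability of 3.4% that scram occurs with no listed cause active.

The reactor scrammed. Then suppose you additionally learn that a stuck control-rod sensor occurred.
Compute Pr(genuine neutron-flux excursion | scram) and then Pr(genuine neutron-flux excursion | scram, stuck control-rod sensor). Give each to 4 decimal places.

Pr(genuine neutron-flux excursion | scram) ≈ 0.3928; Pr(genuine neutron-flux excursion | scram, stuck control-rod sensor) ≈ 0.1699

Under noisy-OR, P(scram | causes) = 1 − (1−0.034)·∏(1−qᵢ) over the active causes.
Enumerate the 4 (stuck control-rod sensor, genuine neutron-flux excursion) configurations and weight by the priors:
  P(scram) = 0.034×0.744×0.902 + 0.91306×0.744×0.098 + 0.50734×0.256×0.902 + 0.955661×0.256×0.098
        = 0.022817 + 0.066573 + 0.117151 + 0.023976 = 0.230517
Configurations with genuine neutron-flux excursion contribute 0.090549, so
  P(genuine neutron-flux excursion | scram) = 0.090549 / 0.230517 ≈ 0.3928

Now also conditioning on stuck control-rod sensor=true:
Sum P(scram|·) weighted by the priors over both values of genuine neutron-flux excursion:
  P(scram | stuck control-rod sensor) = 0.50734·0.902 + 0.955661·0.098
        = 0.457621 + 0.093655 = 0.551276
Keeping only the genuine neutron-flux excursion-present terms gives 0.093655, so
  P(genuine neutron-flux excursion | scram, stuck control-rod sensor) = 0.093655 / 0.551276 ≈ 0.1699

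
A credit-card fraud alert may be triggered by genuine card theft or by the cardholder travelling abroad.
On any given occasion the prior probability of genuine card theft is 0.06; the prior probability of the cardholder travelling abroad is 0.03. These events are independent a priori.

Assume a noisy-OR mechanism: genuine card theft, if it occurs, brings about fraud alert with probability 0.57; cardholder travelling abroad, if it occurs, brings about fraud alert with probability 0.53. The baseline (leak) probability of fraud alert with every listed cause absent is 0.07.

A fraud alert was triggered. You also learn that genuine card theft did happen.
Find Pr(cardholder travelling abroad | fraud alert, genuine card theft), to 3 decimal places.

Pr(cardholder travelling abroad | fraud alert, genuine card theft) ≈ 0.040

Under noisy-OR, P(fraud alert | causes) = 1 − (1−0.07)·∏(1−qᵢ) over the active causes.
By total probability over both values of cardholder travelling abroad:
  P(fraud alert | genuine card theft) = 0.6001*0.97 + 0.812047*0.03
        = 0.582097 + 0.024361 = 0.606458
Keeping only the cardholder travelling abroad-present terms gives 0.024361, so
  P(cardholder travelling abroad | fraud alert, genuine card theft) = 0.024361 / 0.606458 ≈ 0.040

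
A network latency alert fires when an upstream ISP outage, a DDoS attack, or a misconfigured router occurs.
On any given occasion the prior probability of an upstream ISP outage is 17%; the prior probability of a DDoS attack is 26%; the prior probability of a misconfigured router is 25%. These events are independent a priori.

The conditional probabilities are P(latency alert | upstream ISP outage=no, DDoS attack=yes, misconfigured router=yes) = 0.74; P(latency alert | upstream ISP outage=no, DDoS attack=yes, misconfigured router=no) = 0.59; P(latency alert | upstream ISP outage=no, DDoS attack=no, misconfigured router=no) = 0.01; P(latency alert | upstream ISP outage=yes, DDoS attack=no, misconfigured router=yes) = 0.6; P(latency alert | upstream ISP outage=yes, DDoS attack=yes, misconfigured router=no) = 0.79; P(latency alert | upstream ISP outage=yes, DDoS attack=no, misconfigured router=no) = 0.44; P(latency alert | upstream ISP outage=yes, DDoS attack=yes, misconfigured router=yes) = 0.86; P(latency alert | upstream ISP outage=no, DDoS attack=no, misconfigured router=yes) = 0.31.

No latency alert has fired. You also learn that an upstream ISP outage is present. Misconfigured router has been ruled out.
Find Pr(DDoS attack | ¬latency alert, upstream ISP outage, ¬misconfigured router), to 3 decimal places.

Pr(DDoS attack | ¬latency alert, upstream ISP outage, ¬misconfigured router) ≈ 0.116

P(¬latency alert | upstream ISP outage, ¬misconfigured router) = 0.56·0.74 + 0.21·0.26 = 0.414400 + 0.054600 = 0.469000
The DDoS attack-present share is 0.21·0.26 = 0.054600.
So P(DDoS attack | ¬latency alert, upstream ISP outage, ¬misconfigured router) = 0.054600/0.469000 ≈ 0.116.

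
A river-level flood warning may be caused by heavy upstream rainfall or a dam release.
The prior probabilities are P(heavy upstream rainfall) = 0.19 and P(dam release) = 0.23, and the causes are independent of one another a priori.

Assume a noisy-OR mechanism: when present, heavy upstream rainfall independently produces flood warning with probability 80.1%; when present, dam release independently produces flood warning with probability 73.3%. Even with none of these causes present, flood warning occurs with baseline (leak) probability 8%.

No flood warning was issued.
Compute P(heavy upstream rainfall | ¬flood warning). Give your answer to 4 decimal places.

Under noisy-OR, P(flood warning | causes) = 1 − (1−0.08)·∏(1−qᵢ) over the active causes.
P(¬flood warning) = 0.92·0.81·0.77 + 0.24564·0.81·0.23 + 0.18308·0.19·0.77 + 0.048882·0.19·0.23 = 0.573804 + 0.045763 + 0.026785 + 0.002136 = 0.648488
Of this, 0.028921 comes from 0.026785 + 0.002136 (the heavy upstream rainfall=true cases).
Hence the posterior is 0.028921/0.648488 ≈ 0.0446.

P(heavy upstream rainfall | ¬flood warning) ≈ 0.0446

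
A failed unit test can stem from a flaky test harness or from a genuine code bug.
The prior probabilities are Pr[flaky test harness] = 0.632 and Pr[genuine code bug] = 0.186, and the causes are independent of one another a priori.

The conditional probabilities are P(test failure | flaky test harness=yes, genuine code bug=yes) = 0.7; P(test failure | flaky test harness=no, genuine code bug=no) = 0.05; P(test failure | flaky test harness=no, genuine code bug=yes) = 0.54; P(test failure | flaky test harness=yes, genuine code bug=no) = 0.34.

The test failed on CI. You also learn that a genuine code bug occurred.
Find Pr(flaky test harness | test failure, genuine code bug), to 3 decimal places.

P(test failure | genuine code bug) = 0.54×0.368 + 0.7×0.632 = 0.198720 + 0.442400 = 0.641120
Restricting to configurations with flaky test harness present: 0.7×0.632 = 0.442400.
P(flaky test harness | test failure, genuine code bug) = 0.442400 / 0.641120 ≈ 0.690

Pr(flaky test harness | test failure, genuine code bug) ≈ 0.690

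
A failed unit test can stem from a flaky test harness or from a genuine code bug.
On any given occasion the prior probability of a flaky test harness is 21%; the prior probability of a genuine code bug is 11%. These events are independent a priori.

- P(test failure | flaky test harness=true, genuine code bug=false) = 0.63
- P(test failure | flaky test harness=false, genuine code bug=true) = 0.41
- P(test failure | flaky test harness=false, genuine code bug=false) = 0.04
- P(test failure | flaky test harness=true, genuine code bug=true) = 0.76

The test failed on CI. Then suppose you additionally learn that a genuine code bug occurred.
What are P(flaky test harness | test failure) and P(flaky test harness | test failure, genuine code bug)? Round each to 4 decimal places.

Weight on flaky test harness=true, given the evidence: 0.117747 + 0.017556 = 0.135303
Denominator P(test failure): 0.04·0.79·0.89 + 0.41·0.79·0.11 + 0.63·0.21·0.89 + 0.76·0.21·0.11 = 0.199056
P(flaky test harness | test failure) = 0.135303/0.199056 ≈ 0.6797

Now also conditioning on genuine code bug=true:
P(test failure | genuine code bug) = 0.41×0.79 + 0.76×0.21 = 0.323900 + 0.159600 = 0.483500
Of this, 0.159600 comes from 0.76×0.21 (the flaky test harness=true cases).
So P(flaky test harness | test failure, genuine code bug) = 0.159600/0.483500 ≈ 0.3301.
The drop from 0.6797 to 0.3301 is the explaining-away (discounting) effect.

P(flaky test harness | test failure) ≈ 0.6797; P(flaky test harness | test failure, genuine code bug) ≈ 0.3301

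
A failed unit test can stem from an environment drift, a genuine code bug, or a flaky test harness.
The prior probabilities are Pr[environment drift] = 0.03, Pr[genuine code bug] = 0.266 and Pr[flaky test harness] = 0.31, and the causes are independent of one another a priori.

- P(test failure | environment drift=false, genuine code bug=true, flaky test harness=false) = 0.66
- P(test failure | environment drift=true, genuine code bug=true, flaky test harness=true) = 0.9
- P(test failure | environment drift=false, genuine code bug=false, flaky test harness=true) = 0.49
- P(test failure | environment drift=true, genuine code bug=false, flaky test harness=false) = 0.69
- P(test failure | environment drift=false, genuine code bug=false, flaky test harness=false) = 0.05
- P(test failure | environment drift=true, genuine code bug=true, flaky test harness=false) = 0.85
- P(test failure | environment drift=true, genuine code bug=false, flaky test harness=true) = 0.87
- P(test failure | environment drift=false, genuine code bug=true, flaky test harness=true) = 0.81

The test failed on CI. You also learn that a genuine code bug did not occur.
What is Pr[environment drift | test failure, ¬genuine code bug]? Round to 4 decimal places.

Pr[environment drift | test failure, ¬genuine code bug] ≈ 0.1101

Weight on environment drift=true, given the evidence: 0.014283 + 0.008091 = 0.022374
Denominator P(test failure | ¬genuine code bug): 0.05*0.97*0.69 + 0.49*0.97*0.31 + 0.69*0.03*0.69 + 0.87*0.03*0.31 = 0.203182
P(environment drift | test failure, ¬genuine code bug) = 0.022374/0.203182 ≈ 0.1101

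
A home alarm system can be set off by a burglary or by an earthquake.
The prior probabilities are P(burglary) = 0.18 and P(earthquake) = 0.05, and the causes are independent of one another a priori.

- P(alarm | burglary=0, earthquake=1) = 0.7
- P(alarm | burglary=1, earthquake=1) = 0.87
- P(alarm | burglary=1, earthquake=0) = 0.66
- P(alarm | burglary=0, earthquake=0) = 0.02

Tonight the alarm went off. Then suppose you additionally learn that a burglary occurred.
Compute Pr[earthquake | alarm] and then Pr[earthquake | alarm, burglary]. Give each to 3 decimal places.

Pr[earthquake | alarm] ≈ 0.221; Pr[earthquake | alarm, burglary] ≈ 0.065

Numerator (weight on configurations with earthquake): 0.028700 + 0.007830 = 0.036530
Normalizer over all consistent configurations: 0.02*0.82*0.95 + 0.7*0.82*0.05 + 0.66*0.18*0.95 + 0.87*0.18*0.05 = 0.164970
Posterior = 0.036530 / 0.164970 ≈ 0.221

Now also conditioning on burglary=true:
Weight on earthquake=true, given the evidence: 0.87*0.05 = 0.043500
The normalizing constant is 0.66*0.95 + 0.87*0.05 = 0.670500
P(earthquake | alarm, burglary) = 0.043500/0.670500 ≈ 0.065
This is intercausal reasoning (explaining away): once burglary accounts for the alarm, earthquake becomes less likely.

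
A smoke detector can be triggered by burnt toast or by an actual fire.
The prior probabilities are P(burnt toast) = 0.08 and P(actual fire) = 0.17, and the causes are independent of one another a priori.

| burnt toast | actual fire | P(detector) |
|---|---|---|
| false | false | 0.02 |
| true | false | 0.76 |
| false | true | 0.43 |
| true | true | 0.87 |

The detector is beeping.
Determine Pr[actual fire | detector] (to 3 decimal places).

Pr[actual fire | detector] ≈ 0.546

By total probability over the 4 (burnt toast, actual fire) configurations:
  P(detector) = 0.02×0.92×0.83 + 0.43×0.92×0.17 + 0.76×0.08×0.83 + 0.87×0.08×0.17
        = 0.015272 + 0.067252 + 0.050464 + 0.011832 = 0.144820
The terms with actual fire present sum to 0.079084, so
  P(actual fire | detector) = 0.079084 / 0.144820 ≈ 0.546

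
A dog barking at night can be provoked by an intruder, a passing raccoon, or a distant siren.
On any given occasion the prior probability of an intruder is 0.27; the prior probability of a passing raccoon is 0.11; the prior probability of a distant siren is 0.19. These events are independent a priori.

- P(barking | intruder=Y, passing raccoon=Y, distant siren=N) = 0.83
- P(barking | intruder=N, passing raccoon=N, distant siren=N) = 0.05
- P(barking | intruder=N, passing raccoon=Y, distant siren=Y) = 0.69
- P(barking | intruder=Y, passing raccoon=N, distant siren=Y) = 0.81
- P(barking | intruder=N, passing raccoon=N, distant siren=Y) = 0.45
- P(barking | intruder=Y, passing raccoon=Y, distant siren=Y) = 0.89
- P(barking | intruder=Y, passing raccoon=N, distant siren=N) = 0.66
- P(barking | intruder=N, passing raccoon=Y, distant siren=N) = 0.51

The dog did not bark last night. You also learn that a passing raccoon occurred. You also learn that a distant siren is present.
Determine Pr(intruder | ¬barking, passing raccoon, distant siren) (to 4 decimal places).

P(¬barking | passing raccoon, distant siren) = 0.31×0.73 + 0.11×0.27 = 0.226300 + 0.029700 = 0.256000
The intruder-present share is 0.11×0.27 = 0.029700.
P(intruder | ¬barking, passing raccoon, distant siren) = 0.029700 / 0.256000 ≈ 0.1160

Pr(intruder | ¬barking, passing raccoon, distant siren) ≈ 0.1160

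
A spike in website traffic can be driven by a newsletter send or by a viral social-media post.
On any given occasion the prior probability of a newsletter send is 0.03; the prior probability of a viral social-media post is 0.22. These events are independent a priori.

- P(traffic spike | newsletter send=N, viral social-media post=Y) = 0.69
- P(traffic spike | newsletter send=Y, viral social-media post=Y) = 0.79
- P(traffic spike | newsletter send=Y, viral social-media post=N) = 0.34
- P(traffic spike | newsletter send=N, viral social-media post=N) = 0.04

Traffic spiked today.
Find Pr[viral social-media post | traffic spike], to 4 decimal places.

Pr[viral social-media post | traffic spike] ≈ 0.7996

For the numerator, keep only viral social-media post=true terms: 0.147246 + 0.005214 = 0.152460
Normalizer over all consistent configurations: 0.04*0.97*0.78 + 0.69*0.97*0.22 + 0.34*0.03*0.78 + 0.79*0.03*0.22 = 0.190680
Posterior = 0.152460 / 0.190680 ≈ 0.7996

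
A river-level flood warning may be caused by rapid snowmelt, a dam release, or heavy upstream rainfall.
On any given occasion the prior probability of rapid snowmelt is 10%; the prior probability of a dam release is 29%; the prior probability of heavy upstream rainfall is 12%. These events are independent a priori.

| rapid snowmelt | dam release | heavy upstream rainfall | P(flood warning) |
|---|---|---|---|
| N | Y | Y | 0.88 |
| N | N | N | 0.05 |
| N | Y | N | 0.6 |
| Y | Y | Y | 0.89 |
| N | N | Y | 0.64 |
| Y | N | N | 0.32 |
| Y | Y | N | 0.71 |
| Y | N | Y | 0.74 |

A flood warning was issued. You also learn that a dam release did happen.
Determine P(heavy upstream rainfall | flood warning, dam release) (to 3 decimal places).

P(heavy upstream rainfall | flood warning, dam release) ≈ 0.164

For the numerator, keep only heavy upstream rainfall=true terms: 0.095040 + 0.010680 = 0.105720
Normalizer over all consistent configurations: 0.6*0.9*0.88 + 0.88*0.9*0.12 + 0.71*0.1*0.88 + 0.89*0.1*0.12 = 0.643400
P(heavy upstream rainfall | flood warning, dam release) = 0.105720/0.643400 ≈ 0.164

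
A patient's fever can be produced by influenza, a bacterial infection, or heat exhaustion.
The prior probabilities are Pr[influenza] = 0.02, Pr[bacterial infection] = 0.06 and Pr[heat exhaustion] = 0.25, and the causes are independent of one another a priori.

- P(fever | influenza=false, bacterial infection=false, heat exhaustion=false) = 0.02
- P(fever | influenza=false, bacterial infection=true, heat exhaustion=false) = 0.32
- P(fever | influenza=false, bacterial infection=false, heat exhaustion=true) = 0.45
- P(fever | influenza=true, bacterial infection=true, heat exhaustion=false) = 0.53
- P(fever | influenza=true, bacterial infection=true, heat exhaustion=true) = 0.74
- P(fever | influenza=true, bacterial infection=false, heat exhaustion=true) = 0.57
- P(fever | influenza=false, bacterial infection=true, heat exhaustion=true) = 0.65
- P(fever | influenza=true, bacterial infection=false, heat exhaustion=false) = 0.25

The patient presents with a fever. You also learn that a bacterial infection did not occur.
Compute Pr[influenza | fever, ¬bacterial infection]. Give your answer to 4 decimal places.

Pr[influenza | fever, ¬bacterial infection] ≈ 0.0502

Weight on influenza=true, given the evidence: 0.003750 + 0.002850 = 0.006600
The normalizing constant is 0.02*0.98*0.75 + 0.45*0.98*0.25 + 0.25*0.02*0.75 + 0.57*0.02*0.25 = 0.131550
Posterior = 0.006600 / 0.131550 ≈ 0.0502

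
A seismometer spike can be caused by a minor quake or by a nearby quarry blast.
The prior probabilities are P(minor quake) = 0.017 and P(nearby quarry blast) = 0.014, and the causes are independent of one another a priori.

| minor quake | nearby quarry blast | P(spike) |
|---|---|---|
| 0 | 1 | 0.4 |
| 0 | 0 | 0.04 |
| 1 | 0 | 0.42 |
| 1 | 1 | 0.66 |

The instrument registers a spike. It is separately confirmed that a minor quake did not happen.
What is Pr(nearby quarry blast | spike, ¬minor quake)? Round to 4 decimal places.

Pr(nearby quarry blast | spike, ¬minor quake) ≈ 0.1243

By total probability over both values of nearby quarry blast:
  P(spike | ¬minor quake) = 0.04·0.986 + 0.4·0.014
        = 0.039440 + 0.005600 = 0.045040
Configurations with nearby quarry blast contribute 0.005600, so
  P(nearby quarry blast | spike, ¬minor quake) = 0.005600 / 0.045040 ≈ 0.1243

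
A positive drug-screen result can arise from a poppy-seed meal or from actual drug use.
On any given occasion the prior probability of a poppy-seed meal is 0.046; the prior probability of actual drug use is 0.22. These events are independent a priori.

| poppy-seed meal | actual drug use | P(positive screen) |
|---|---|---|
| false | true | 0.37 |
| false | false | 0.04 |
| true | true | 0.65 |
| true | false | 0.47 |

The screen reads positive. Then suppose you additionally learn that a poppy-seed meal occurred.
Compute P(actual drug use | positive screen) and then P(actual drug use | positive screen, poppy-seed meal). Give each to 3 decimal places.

P(positive screen) = 0.04*0.954*0.78 + 0.37*0.954*0.22 + 0.47*0.046*0.78 + 0.65*0.046*0.22 = 0.029765 + 0.077656 + 0.016864 + 0.006578 = 0.130863
Of this, 0.084234 comes from 0.077656 + 0.006578 (the actual drug use=true cases).
So P(actual drug use | positive screen) = 0.084234/0.130863 ≈ 0.644.

Now condition on the additional information:
Enumerate both values of actual drug use and weight by the priors:
  P(positive screen | poppy-seed meal) = 0.47*0.78 + 0.65*0.22
        = 0.366600 + 0.143000 = 0.509600
The terms with actual drug use present sum to 0.143000, so
  P(actual drug use | positive screen, poppy-seed meal) = 0.143000 / 0.509600 ≈ 0.281
— poppy-seed meal explains away the evidence for actual drug use.

P(actual drug use | positive screen) ≈ 0.644; P(actual drug use | positive screen, poppy-seed meal) ≈ 0.281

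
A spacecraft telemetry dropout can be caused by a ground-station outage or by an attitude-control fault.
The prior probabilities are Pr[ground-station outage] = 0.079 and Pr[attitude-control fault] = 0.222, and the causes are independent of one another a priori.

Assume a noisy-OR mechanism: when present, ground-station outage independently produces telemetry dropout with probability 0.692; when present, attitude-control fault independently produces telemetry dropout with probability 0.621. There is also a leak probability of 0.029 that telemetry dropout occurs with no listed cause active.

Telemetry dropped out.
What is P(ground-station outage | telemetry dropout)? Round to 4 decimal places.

P(ground-station outage | telemetry dropout) ≈ 0.2810

Under noisy-OR, P(telemetry dropout | causes) = 1 − (1−0.029)·∏(1−qᵢ) over the active causes.
For the numerator, keep only ground-station outage=true terms: 0.043081 + 0.015550 = 0.058631
Denominator P(telemetry dropout): 0.029*0.921*0.778 + 0.631991*0.921*0.222 + 0.700932*0.079*0.778 + 0.886653*0.079*0.222 = 0.208629
P(ground-station outage | telemetry dropout) = 0.058631/0.208629 ≈ 0.2810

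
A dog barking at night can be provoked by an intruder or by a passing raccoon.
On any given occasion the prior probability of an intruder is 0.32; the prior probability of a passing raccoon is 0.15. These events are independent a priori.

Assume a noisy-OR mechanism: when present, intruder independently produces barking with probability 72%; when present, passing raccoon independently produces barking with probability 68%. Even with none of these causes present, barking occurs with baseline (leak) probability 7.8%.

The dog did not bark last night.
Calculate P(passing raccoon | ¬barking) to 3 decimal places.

Under noisy-OR, P(barking | causes) = 1 − (1−0.078)·∏(1−qᵢ) over the active causes.
Sum P(¬barking|·) weighted by the priors over the 4 (intruder, passing raccoon) configurations:
  P(¬barking) = 0.922×0.68×0.85 + 0.29504×0.68×0.15 + 0.25816×0.32×0.85 + 0.082611×0.32×0.15
        = 0.532916 + 0.030094 + 0.070220 + 0.003965 = 0.637195
Configurations with passing raccoon contribute 0.034059, so
  P(passing raccoon | ¬barking) = 0.034059 / 0.637195 ≈ 0.053

P(passing raccoon | ¬barking) ≈ 0.053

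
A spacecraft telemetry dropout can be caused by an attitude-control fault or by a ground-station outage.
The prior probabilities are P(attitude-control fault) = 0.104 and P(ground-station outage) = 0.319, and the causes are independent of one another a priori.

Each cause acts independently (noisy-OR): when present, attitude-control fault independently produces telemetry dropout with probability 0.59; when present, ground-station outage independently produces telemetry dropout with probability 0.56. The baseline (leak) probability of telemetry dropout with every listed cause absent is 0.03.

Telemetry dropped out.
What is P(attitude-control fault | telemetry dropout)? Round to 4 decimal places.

P(attitude-control fault | telemetry dropout) ≈ 0.2777

Under noisy-OR, P(telemetry dropout | causes) = 1 − (1−0.03)·∏(1−qᵢ) over the active causes.
For the numerator, keep only attitude-control fault=true terms: 0.042657 + 0.027371 = 0.070028
Normalizer over all consistent configurations: 0.03·0.896·0.681 + 0.5732·0.896·0.319 + 0.6023·0.104·0.681 + 0.825012·0.104·0.319 = 0.252167
P(attitude-control fault | telemetry dropout) = 0.070028/0.252167 ≈ 0.2777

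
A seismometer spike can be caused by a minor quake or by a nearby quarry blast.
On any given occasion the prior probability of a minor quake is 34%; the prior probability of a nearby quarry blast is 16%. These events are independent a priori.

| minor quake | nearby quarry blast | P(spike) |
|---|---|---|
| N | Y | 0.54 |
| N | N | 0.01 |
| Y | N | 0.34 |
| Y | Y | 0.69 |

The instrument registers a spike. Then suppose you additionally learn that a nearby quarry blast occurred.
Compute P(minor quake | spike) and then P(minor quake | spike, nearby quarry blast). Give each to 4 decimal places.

By total probability over the 4 (minor quake, nearby quarry blast) configurations:
  P(spike) = 0.01·0.66·0.84 + 0.54·0.66·0.16 + 0.34·0.34·0.84 + 0.69·0.34·0.16
        = 0.005544 + 0.057024 + 0.097104 + 0.037536 = 0.197208
Keeping only the minor quake-present terms gives 0.134640, so
  P(minor quake | spike) = 0.134640 / 0.197208 ≈ 0.6827

Now condition on the additional information:
By total probability over both values of minor quake:
  P(spike | nearby quarry blast) = 0.54*0.66 + 0.69*0.34
        = 0.356400 + 0.234600 = 0.591000
Configurations with minor quake contribute 0.234600, so
  P(minor quake | spike, nearby quarry blast) = 0.234600 / 0.591000 ≈ 0.3970
The drop from 0.6827 to 0.3970 is the explaining-away (discounting) effect.

P(minor quake | spike) ≈ 0.6827; P(minor quake | spike, nearby quarry blast) ≈ 0.3970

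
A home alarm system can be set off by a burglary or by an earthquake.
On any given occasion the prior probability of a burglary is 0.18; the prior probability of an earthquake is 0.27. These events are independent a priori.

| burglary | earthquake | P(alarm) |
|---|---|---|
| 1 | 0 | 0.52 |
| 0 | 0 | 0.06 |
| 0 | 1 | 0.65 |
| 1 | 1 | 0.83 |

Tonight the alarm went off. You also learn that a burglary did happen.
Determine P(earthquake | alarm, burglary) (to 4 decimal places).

Enumerate both values of earthquake and weight by the priors:
  P(alarm | burglary) = 0.52·0.73 + 0.83·0.27
        = 0.379600 + 0.224100 = 0.603700
Keeping only the earthquake-present terms gives 0.224100, so
  P(earthquake | alarm, burglary) = 0.224100 / 0.603700 ≈ 0.3712

P(earthquake | alarm, burglary) ≈ 0.3712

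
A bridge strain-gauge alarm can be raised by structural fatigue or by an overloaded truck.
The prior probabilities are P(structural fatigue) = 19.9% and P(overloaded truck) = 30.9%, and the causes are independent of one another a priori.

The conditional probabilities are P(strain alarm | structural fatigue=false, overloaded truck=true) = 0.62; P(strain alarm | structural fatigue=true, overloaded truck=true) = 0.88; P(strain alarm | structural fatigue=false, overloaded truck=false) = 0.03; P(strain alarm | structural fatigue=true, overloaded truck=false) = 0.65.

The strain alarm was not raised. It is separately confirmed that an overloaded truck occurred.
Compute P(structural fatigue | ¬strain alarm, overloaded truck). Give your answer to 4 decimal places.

P(structural fatigue | ¬strain alarm, overloaded truck) ≈ 0.0727

For the numerator, keep only structural fatigue=true terms: 0.12*0.199 = 0.023880
Denominator P(¬strain alarm | overloaded truck): 0.38*0.801 + 0.12*0.199 = 0.328260
Posterior = 0.023880 / 0.328260 ≈ 0.0727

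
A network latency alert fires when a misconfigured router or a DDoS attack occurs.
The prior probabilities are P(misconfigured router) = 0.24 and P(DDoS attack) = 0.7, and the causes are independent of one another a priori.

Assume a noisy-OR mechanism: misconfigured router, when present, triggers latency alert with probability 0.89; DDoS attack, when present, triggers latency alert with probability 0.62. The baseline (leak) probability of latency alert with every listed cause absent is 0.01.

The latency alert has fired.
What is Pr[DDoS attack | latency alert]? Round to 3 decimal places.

Pr[DDoS attack | latency alert] ≈ 0.881

Under noisy-OR, P(latency alert | causes) = 1 − (1−0.01)·∏(1−qᵢ) over the active causes.
Sum P(latency alert|·) weighted by the priors over the 4 (misconfigured router, DDoS attack) configurations:
  P(latency alert) = 0.01×0.76×0.3 + 0.6238×0.76×0.7 + 0.8911×0.24×0.3 + 0.958618×0.24×0.7
        = 0.002280 + 0.331862 + 0.064159 + 0.161048 = 0.559349
Keeping only the DDoS attack-present terms gives 0.492910, so
  P(DDoS attack | latency alert) = 0.492910 / 0.559349 ≈ 0.881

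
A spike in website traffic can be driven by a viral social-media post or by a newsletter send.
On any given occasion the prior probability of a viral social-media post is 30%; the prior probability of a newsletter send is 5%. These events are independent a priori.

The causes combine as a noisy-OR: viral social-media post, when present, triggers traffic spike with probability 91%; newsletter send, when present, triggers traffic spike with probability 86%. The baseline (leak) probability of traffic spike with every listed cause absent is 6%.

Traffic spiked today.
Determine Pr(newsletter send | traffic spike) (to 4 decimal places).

Pr(newsletter send | traffic spike) ≈ 0.1307

Under noisy-OR, P(traffic spike | causes) = 1 − (1−0.06)·∏(1−qᵢ) over the active causes.
For the numerator, keep only newsletter send=true terms: 0.030394 + 0.014822 = 0.045216
Denominator P(traffic spike): 0.06×0.7×0.95 + 0.8684×0.7×0.05 + 0.9154×0.3×0.95 + 0.988156×0.3×0.05 = 0.346005
P(newsletter send | traffic spike) = 0.045216/0.346005 ≈ 0.1307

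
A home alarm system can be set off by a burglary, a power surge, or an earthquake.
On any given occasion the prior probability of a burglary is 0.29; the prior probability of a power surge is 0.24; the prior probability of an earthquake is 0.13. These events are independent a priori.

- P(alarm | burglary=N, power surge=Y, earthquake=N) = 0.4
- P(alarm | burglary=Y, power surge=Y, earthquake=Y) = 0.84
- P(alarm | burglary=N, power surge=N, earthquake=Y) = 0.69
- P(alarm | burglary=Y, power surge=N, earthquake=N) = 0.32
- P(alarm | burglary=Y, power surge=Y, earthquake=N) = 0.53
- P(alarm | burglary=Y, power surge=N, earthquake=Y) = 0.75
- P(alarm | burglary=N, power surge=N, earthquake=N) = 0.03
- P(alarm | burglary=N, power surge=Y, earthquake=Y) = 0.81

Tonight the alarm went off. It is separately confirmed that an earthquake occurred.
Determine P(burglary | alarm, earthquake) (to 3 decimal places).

P(burglary | alarm, earthquake) ≈ 0.305

Enumerate the 4 (burglary, power surge) configurations and weight by the priors:
  P(alarm | earthquake) = 0.69*0.71*0.76 + 0.81*0.71*0.24 + 0.75*0.29*0.76 + 0.84*0.29*0.24
        = 0.372324 + 0.138024 + 0.165300 + 0.058464 = 0.734112
Keeping only the burglary-present terms gives 0.223764, so
  P(burglary | alarm, earthquake) = 0.223764 / 0.734112 ≈ 0.305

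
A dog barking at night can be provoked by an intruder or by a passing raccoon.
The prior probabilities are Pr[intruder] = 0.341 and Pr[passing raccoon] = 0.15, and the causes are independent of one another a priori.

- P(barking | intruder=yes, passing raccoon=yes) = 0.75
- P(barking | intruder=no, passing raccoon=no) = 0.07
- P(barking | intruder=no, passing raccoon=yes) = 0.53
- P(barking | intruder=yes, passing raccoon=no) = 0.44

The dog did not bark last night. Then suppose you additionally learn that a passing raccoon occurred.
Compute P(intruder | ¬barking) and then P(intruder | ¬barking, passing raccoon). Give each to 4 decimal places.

P(¬barking) = 0.93*0.659*0.85 + 0.47*0.659*0.15 + 0.56*0.341*0.85 + 0.25*0.341*0.15 = 0.520939 + 0.046460 + 0.162316 + 0.012788 = 0.742503
Of this, 0.175104 comes from 0.162316 + 0.012788 (the intruder=true cases).
Hence the posterior is 0.175104/0.742503 ≈ 0.2358.

Now also conditioning on passing raccoon=true:
Numerator (weight on configurations with intruder): 0.25*0.341 = 0.085250
The normalizing constant is 0.47*0.659 + 0.25*0.341 = 0.394980
P(intruder | ¬barking, passing raccoon) = 0.085250/0.394980 ≈ 0.2158

P(intruder | ¬barking) ≈ 0.2358; P(intruder | ¬barking, passing raccoon) ≈ 0.2158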